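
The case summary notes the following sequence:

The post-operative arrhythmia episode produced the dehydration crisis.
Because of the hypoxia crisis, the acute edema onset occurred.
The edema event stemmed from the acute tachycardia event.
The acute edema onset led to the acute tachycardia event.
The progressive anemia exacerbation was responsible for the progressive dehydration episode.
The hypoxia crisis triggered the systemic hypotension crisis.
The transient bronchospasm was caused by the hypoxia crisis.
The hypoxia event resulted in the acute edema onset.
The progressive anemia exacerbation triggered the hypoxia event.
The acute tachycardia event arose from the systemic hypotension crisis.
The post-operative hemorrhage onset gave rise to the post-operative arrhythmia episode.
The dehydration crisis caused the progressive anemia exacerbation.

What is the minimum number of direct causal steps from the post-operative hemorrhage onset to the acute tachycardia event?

Shortest chain: the post-operative hemorrhage onset → the post-operative arrhythmia episode → the dehydration crisis → the progressive anemia exacerbation → the hypoxia event → the acute edema onset → the acute tachycardia event.

6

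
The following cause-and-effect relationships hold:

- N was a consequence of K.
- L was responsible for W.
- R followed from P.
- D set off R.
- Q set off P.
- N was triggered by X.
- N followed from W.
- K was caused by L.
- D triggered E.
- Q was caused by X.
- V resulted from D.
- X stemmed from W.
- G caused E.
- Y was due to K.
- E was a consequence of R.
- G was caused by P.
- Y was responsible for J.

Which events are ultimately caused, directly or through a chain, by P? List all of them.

E, G, R

Direct effects: R, G.
2 steps out: E.
Not reachable from it: D, L, K, Y, V, W, X, Q, J, N.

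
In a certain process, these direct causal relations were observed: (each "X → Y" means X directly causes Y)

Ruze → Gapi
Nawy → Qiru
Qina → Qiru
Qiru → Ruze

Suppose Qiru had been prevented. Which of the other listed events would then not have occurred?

Downstream of Qiru: Ruze, Gapi.

Gapi, Ruze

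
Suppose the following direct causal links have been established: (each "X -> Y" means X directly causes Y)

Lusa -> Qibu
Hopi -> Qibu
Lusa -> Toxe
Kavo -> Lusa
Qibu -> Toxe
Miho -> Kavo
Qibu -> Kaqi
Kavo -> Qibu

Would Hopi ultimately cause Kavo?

No

Hopi leads to Qibu, Kaqi, Toxe; Kavo is not among them.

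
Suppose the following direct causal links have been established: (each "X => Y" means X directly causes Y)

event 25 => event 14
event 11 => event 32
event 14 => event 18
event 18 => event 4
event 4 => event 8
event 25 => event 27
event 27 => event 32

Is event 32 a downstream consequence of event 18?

No

Event 18 leads to event 4, event 8; event 32 is not among them.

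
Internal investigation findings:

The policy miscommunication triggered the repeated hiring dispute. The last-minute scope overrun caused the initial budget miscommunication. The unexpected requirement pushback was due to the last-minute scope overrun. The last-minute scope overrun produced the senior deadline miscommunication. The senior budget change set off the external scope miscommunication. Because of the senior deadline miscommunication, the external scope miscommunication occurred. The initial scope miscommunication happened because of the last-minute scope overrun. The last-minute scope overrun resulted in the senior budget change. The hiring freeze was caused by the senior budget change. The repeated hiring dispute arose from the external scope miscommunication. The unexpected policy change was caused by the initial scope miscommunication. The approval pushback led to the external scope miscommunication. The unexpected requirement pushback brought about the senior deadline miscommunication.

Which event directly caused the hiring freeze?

the senior budget change

Upstream contributors include the last-minute scope overrun, but only the senior budget change feeds directly into the hiring freeze.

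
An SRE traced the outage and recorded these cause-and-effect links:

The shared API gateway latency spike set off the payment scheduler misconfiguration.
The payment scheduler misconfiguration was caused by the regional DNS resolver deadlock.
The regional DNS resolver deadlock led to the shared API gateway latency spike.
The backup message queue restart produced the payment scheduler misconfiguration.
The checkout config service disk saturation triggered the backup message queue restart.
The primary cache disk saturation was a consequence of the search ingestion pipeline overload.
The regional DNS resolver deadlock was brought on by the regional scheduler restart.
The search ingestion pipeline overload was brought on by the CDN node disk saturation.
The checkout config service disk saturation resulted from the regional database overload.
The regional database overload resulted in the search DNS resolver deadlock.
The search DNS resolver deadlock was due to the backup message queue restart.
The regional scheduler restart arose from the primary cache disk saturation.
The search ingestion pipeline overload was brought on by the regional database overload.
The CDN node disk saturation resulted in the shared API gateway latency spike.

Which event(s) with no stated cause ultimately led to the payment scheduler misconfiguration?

Tracing upstream from the payment scheduler misconfiguration: the payment scheduler misconfiguration ← the backup message queue restart ← the checkout config service disk saturation ← the regional database overload.
A separate upstream branch: the payment scheduler misconfiguration ← the shared API gateway latency spike ← the CDN node disk saturation.
Each of those chain origins has no stated cause.

the CDN node disk saturation, the regional database overload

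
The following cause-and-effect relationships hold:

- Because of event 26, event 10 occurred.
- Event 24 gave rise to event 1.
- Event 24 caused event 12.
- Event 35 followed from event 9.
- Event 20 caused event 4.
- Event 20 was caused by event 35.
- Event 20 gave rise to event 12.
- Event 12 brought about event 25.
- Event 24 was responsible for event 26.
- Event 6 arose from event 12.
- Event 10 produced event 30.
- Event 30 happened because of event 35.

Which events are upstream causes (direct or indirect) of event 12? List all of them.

event 20, event 24, event 35, event 9

Immediate causes of event 12: event 24, event 20.
Further upstream: event 9, event 35.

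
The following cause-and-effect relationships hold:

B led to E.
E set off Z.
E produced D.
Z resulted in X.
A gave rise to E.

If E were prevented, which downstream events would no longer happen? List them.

D, X, Z

Downstream of E: Z, D, X.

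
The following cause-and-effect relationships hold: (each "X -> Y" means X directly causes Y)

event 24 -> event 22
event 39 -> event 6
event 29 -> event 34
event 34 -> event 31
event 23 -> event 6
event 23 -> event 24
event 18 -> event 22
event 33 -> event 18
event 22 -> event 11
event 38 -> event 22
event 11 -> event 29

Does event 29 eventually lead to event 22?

Event 29 leads to event 34, event 31; event 22 is not among them.

No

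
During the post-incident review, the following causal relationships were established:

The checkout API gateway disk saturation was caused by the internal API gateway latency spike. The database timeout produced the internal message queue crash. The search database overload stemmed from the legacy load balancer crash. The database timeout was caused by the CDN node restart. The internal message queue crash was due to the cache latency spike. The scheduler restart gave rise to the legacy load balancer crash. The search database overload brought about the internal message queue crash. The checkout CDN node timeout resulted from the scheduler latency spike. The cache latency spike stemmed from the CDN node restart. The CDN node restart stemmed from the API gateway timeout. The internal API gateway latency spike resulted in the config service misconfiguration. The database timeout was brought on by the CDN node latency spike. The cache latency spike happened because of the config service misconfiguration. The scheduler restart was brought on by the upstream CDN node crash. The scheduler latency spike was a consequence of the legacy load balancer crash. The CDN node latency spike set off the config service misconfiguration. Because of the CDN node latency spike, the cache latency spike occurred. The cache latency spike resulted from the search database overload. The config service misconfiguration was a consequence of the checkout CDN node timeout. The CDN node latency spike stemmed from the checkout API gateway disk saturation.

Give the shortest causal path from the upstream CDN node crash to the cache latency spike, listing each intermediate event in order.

the upstream CDN node crash → the scheduler restart → the legacy load balancer crash → the search database overload → the cache latency spike

the upstream CDN node crash → the scheduler restart
the scheduler restart → the legacy load balancer crash
the legacy load balancer crash → the search database overload
the search database overload → the cache latency spike
Length: 4 steps.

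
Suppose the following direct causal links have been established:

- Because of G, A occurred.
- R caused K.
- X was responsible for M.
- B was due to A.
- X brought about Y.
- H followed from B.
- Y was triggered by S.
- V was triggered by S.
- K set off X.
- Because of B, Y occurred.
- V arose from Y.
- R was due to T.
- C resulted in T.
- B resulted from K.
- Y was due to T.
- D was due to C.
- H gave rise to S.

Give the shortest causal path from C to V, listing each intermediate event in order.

C → T
T → Y
Y → V
Length: 3 steps.

C → T → Y → V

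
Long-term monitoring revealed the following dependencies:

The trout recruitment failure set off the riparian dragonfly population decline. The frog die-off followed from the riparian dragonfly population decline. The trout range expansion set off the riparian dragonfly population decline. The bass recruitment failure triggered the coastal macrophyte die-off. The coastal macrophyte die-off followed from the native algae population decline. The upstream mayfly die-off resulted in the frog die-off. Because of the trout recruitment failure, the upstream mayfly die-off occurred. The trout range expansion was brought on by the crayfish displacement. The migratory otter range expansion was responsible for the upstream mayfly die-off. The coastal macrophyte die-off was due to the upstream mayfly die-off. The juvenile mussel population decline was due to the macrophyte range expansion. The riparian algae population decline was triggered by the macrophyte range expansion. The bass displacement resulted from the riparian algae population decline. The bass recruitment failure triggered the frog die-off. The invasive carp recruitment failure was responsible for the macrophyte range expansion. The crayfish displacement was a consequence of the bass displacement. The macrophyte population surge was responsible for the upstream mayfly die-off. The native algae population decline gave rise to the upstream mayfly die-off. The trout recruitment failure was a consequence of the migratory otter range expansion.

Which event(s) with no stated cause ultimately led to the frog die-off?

the bass recruitment failure, the invasive carp recruitment failure, the macrophyte population surge, the migratory otter range expansion, the native algae population decline

Tracing upstream from the frog die-off: the frog die-off ← the riparian dragonfly population decline ← the trout range expansion ← the crayfish displacement ← the bass displacement ← the riparian algae population decline ← the macrophyte range expansion ← the invasive carp recruitment failure.
A separate upstream branch: the frog die-off ← the upstream mayfly die-off ← the macrophyte population surge.
A separate upstream branch: the frog die-off ← the bass recruitment failure.
A separate upstream branch: the frog die-off ← the upstream mayfly die-off ← the migratory otter range expansion.
A separate upstream branch: the frog die-off ← the upstream mayfly die-off ← the native algae population decline.
Each of those chain origins has no stated cause.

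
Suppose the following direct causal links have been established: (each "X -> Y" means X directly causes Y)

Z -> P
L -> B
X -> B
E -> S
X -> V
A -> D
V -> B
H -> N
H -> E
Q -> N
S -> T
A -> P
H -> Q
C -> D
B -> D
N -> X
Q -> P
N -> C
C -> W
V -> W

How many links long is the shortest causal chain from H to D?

3

Shortest chain: H → N → C → D.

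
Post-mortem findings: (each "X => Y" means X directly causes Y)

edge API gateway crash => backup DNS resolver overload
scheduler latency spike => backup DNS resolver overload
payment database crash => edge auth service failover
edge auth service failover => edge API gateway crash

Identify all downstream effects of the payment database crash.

Direct effects: the edge auth service failover.
2 steps out: the edge API gateway crash.
3 steps out: the backup DNS resolver overload.
Not reachable from it: the scheduler latency spike.

the backup DNS resolver overload, the edge API gateway crash, the edge auth service failover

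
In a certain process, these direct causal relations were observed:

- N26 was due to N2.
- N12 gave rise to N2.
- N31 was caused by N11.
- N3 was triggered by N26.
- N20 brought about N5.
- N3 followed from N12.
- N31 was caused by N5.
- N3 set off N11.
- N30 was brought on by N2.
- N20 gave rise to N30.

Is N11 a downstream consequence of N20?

No

N20 leads to N30, N5, N31; N11 is not among them.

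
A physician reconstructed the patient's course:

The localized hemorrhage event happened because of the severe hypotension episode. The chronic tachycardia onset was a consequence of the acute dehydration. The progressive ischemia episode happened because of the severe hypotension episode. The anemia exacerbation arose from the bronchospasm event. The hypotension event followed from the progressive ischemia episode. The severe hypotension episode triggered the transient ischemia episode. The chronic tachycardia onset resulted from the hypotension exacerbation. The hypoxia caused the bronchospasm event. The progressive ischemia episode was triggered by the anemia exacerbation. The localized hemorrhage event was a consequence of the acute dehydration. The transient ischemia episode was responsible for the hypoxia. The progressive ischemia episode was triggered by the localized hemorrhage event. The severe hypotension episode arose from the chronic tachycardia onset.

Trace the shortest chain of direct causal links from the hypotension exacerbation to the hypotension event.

the hypotension exacerbation → the chronic tachycardia onset
the chronic tachycardia onset → the severe hypotension episode
the severe hypotension episode → the progressive ischemia episode
the progressive ischemia episode → the hypotension event
Length: 4 steps.

the hypotension exacerbation → the chronic tachycardia onset → the severe hypotension episode → the progressive ischemia episode → the hypotension event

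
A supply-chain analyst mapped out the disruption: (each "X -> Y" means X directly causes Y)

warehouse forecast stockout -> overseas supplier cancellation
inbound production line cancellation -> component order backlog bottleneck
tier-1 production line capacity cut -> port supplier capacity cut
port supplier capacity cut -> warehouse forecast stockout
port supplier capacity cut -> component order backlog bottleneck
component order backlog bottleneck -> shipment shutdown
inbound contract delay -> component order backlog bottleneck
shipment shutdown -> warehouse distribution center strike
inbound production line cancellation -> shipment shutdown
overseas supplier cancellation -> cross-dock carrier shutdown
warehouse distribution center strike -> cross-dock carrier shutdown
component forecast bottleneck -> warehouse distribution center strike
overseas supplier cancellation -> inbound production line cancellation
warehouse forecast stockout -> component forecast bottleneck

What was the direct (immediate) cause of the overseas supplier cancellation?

Upstream contributors include the tier-1 production line capacity cut, the port supplier capacity cut, but only the warehouse forecast stockout feeds directly into the overseas supplier cancellation.

the warehouse forecast stockout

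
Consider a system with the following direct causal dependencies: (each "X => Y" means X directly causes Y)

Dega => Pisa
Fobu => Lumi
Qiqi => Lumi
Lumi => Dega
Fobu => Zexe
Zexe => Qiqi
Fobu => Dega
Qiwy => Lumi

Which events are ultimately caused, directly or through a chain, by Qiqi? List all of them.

Dega, Lumi, Pisa

Direct effects: Lumi.
2 steps out: Dega.
3 steps out: Pisa.
Not reachable from it: Fobu, Qiwy, Zexe.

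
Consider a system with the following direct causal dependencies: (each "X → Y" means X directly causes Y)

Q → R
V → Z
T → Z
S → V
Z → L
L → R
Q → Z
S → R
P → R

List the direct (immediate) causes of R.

Upstream contributors include T, V, Z, but only L, P, Q, S feed directly into R.

L, P, Q, S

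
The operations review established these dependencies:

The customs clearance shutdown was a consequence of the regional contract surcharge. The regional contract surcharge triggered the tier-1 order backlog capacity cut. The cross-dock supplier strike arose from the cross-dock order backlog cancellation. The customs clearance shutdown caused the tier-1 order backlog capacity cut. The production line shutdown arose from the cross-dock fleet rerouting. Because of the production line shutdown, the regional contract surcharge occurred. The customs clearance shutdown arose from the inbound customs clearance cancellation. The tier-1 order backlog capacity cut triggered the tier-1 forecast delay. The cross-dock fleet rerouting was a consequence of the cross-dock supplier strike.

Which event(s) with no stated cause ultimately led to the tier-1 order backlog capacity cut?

Tracing upstream from the tier-1 order backlog capacity cut: the tier-1 order backlog capacity cut ← the regional contract surcharge ← the production line shutdown ← the cross-dock fleet rerouting ← the cross-dock supplier strike ← the cross-dock order backlog cancellation.
A separate upstream branch: the tier-1 order backlog capacity cut ← the customs clearance shutdown ← the inbound customs clearance cancellation.
Each of those chain origins has no stated cause.

the cross-dock order backlog cancellation, the inbound customs clearance cancellation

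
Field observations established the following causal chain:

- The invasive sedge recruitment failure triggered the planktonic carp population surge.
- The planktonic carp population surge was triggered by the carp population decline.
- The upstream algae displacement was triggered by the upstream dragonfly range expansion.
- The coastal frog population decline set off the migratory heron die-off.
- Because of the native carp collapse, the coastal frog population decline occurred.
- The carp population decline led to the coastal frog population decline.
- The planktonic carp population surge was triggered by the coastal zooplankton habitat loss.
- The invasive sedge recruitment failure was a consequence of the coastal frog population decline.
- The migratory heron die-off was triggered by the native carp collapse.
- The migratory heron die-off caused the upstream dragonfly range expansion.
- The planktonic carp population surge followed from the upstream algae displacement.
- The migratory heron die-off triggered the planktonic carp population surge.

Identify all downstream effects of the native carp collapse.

the coastal frog population decline, the invasive sedge recruitment failure, the migratory heron die-off, the planktonic carp population surge, the upstream algae displacement, the upstream dragonfly range expansion

Direct effects: the coastal frog population decline, the migratory heron die-off.
2 steps out: the upstream dragonfly range expansion, the invasive sedge recruitment failure, the planktonic carp population surge.
3 steps out: the upstream algae displacement.
Not reachable from it: the carp population decline, the coastal zooplankton habitat loss.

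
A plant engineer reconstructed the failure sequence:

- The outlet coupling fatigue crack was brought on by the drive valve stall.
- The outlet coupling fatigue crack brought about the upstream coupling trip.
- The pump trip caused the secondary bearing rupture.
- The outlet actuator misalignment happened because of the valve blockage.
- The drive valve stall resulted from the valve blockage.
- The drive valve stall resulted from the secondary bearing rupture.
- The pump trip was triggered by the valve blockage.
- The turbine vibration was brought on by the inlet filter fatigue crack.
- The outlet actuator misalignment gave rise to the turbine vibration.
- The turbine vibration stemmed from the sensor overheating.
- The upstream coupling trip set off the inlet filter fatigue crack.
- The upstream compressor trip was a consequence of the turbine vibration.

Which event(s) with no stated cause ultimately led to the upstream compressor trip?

the sensor overheating, the valve blockage

Tracing upstream from the upstream compressor trip: the upstream compressor trip ← the turbine vibration ← the outlet actuator misalignment ← the valve blockage.
A separate upstream branch: the upstream compressor trip ← the turbine vibration ← the sensor overheating.
Each of those chain origins has no stated cause.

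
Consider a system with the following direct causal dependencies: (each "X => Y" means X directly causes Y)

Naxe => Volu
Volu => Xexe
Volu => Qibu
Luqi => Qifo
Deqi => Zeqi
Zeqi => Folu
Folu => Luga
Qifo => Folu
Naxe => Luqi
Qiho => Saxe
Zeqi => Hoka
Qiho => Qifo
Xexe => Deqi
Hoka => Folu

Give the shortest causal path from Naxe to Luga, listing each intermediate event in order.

Naxe → Luqi
Luqi → Qifo
Qifo → Folu
Folu → Luga
Length: 4 steps.

Naxe → Luqi → Qifo → Folu → Luga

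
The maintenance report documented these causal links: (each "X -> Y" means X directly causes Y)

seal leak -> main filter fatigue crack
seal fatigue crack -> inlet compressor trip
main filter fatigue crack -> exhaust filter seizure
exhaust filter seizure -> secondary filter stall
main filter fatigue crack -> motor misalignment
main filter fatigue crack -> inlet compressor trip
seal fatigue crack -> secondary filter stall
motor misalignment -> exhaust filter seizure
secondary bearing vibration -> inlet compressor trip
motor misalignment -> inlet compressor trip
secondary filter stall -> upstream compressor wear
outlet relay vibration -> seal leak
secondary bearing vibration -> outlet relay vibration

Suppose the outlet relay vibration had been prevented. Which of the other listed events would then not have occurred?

the exhaust filter seizure, the main filter fatigue crack, the motor misalignment, the seal leak

Downstream of the outlet relay vibration: the seal leak, the main filter fatigue crack, the motor misalignment, the exhaust filter seizure, the inlet compressor trip, the secondary filter stall, the upstream compressor wear.
Of those, still caused via another path: the inlet compressor trip, the secondary filter stall, the upstream compressor wear.
The remainder have no surviving cause.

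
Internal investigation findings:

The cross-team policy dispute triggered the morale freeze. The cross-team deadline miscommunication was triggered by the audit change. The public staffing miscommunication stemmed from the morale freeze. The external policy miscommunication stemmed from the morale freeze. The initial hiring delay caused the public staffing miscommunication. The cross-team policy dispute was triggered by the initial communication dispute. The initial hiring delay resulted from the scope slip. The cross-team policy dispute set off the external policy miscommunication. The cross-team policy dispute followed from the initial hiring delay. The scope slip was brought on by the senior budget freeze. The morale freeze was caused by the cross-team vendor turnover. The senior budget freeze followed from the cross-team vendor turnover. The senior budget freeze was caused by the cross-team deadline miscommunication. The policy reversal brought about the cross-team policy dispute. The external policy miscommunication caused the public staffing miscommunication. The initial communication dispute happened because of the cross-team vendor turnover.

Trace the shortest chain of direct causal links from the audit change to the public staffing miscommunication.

the audit change → the cross-team deadline miscommunication
the cross-team deadline miscommunication → the senior budget freeze
the senior budget freeze → the scope slip
the scope slip → the initial hiring delay
the initial hiring delay → the public staffing miscommunication
Length: 5 steps.

the audit change → the cross-team deadline miscommunication → the senior budget freeze → the scope slip → the initial hiring delay → the public staffing miscommunication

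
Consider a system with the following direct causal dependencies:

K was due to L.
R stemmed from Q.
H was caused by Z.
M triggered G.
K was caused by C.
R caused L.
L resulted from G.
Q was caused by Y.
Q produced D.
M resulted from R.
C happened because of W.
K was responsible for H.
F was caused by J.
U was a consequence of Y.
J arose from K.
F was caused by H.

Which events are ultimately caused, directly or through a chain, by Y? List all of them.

Direct effects: U, Q.
2 steps out: R, D.
3 steps out: M, L.
4 steps out: G, K.
5 steps out: J, H.
6 steps out: F.
Not reachable from it: Z, W, C.

D, F, G, H, J, K, L, M, Q, R, U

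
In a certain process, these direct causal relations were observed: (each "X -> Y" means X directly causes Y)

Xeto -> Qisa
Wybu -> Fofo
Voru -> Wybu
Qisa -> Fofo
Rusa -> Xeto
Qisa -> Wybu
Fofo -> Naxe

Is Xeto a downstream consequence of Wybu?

Wybu leads to Fofo, Naxe; Xeto is not among them.

No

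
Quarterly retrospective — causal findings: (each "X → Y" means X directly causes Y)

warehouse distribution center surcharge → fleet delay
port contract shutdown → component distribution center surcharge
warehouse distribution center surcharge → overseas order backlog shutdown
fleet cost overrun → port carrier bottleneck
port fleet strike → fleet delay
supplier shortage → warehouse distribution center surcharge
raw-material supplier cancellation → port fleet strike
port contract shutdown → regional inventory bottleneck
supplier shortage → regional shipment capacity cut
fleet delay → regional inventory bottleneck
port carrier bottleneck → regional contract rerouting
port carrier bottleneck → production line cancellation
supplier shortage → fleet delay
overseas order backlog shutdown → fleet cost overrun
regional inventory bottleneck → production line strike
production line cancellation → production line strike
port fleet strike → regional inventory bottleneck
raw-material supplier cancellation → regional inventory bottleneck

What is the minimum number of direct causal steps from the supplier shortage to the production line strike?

3

Shortest chain: the supplier shortage → the fleet delay → the regional inventory bottleneck → the production line strike.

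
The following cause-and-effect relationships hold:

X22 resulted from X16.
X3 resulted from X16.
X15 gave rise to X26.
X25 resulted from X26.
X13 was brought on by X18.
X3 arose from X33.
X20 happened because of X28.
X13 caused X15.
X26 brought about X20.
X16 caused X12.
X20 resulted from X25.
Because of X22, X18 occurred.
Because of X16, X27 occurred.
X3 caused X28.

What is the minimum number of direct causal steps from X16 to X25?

6

Shortest chain: X16 → X22 → X18 → X13 → X15 → X26 → X25.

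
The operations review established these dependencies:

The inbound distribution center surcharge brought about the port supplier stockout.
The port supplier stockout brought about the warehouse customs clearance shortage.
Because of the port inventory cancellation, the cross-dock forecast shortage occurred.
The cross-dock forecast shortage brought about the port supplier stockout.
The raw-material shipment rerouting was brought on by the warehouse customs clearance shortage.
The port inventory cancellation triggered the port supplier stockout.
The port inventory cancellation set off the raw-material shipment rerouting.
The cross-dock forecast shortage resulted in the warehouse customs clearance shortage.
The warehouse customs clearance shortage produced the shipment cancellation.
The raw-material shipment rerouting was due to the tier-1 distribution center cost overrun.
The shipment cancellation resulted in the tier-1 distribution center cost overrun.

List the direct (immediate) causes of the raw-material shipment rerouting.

Upstream contributors include the cross-dock forecast shortage, the port supplier stockout, the shipment cancellation, the inbound distribution center surcharge, but only the port inventory cancellation, the tier-1 distribution center cost overrun, the warehouse customs clearance shortage feed directly into the raw-material shipment rerouting.

the port inventory cancellation, the tier-1 distribution center cost overrun, the warehouse customs clearance shortage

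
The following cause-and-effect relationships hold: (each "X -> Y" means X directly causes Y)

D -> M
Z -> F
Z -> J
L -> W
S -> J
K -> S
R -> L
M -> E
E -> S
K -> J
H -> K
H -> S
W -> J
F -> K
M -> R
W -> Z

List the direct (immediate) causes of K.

F, H

Upstream contributors include D, M, R, L, W, Z, but only F, H feed directly into K.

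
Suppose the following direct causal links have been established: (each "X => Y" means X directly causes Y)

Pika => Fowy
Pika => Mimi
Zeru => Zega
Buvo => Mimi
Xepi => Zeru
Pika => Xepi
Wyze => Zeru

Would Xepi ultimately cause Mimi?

Xepi leads to Zeru, Zega; Mimi is not among them.

No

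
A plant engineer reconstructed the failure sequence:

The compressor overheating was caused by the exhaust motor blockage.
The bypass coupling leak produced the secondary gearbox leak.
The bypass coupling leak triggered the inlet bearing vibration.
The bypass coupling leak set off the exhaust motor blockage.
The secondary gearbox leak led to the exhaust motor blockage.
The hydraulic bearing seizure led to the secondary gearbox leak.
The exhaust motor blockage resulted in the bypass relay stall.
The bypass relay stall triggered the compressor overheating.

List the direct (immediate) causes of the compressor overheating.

the bypass relay stall, the exhaust motor blockage

Upstream contributors include the bypass coupling leak, the hydraulic bearing seizure, the secondary gearbox leak, but only the bypass relay stall, the exhaust motor blockage feed directly into the compressor overheating.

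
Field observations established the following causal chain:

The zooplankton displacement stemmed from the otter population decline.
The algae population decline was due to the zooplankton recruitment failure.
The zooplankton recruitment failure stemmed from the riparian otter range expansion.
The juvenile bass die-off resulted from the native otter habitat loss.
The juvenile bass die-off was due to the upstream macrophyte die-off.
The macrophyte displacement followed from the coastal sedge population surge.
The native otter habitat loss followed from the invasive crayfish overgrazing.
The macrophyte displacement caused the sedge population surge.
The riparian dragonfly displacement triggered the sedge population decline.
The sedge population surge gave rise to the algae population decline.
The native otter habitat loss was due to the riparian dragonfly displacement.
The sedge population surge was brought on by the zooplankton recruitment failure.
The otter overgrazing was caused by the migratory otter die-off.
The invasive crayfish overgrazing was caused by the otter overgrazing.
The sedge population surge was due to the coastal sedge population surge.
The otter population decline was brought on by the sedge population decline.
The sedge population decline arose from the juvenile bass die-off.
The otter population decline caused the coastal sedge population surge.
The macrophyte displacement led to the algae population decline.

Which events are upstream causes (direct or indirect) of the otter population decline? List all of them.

Immediate cause of the otter population decline: the sedge population decline.
Further upstream: the upstream macrophyte die-off, the migratory otter die-off, the otter overgrazing, the riparian dragonfly displacement, the invasive crayfish overgrazing, the native otter habitat loss, the juvenile bass die-off.

the invasive crayfish overgrazing, the juvenile bass die-off, the migratory otter die-off, the native otter habitat loss, the otter overgrazing, the riparian dragonfly displacement, the sedge population decline, the upstream macrophyte die-off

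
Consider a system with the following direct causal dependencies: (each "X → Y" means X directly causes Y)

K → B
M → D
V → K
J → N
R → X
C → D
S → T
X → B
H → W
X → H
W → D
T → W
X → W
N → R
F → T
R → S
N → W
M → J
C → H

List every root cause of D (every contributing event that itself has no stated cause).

Tracing upstream from D: D ← M.
A separate upstream branch: D ← C.
A separate upstream branch: D ← W ← T ← F.
Each of those chain origins has no stated cause.

C, F, M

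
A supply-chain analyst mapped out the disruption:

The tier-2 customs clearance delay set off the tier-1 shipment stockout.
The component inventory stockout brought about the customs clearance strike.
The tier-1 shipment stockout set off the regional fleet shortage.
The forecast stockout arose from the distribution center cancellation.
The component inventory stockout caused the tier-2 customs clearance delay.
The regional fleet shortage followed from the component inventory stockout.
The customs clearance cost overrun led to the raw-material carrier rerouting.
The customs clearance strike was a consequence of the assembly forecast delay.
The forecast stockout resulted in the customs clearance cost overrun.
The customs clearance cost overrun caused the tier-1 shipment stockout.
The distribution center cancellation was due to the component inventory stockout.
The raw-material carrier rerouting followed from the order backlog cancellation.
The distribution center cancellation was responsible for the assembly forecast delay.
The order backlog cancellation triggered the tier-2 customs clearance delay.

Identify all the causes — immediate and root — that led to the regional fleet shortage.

the component inventory stockout, the customs clearance cost overrun, the distribution center cancellation, the forecast stockout, the order backlog cancellation, the tier-1 shipment stockout, the tier-2 customs clearance delay

Immediate causes of the regional fleet shortage: the component inventory stockout, the tier-1 shipment stockout.
Further upstream: the distribution center cancellation, the forecast stockout, the order backlog cancellation, the tier-2 customs clearance delay, the customs clearance cost overrun.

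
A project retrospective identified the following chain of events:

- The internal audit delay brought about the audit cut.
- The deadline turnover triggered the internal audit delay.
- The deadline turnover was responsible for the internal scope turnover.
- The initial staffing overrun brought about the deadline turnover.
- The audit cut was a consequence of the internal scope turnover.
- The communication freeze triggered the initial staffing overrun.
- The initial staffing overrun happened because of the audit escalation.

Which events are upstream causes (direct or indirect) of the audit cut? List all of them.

Immediate causes of the audit cut: the internal audit delay, the internal scope turnover.
Further upstream: the communication freeze, the audit escalation, the initial staffing overrun, the deadline turnover.

the audit escalation, the communication freeze, the deadline turnover, the initial staffing overrun, the internal audit delay, the internal scope turnover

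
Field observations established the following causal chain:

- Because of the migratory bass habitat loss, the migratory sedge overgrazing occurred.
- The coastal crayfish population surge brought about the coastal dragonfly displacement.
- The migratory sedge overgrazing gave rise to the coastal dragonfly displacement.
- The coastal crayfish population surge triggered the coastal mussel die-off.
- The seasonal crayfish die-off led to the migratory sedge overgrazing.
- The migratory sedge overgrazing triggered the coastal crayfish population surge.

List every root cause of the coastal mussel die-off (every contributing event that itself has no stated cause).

the migratory bass habitat loss, the seasonal crayfish die-off

Tracing upstream from the coastal mussel die-off: the coastal mussel die-off ← the coastal crayfish population surge ← the migratory sedge overgrazing ← the migratory bass habitat loss.
A separate upstream branch: the coastal mussel die-off ← the coastal crayfish population surge ← the migratory sedge overgrazing ← the seasonal crayfish die-off.
Each of those chain origins has no stated cause.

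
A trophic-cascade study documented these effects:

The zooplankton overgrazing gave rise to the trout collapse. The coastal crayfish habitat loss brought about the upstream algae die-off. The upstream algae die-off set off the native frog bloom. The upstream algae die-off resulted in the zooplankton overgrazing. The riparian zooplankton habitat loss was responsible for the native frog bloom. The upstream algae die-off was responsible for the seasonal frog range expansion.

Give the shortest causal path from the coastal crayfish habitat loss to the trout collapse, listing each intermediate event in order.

the coastal crayfish habitat loss → the upstream algae die-off
the upstream algae die-off → the zooplankton overgrazing
the zooplankton overgrazing → the trout collapse
Length: 3 steps.

the coastal crayfish habitat loss → the upstream algae die-off → the zooplankton overgrazing → the trout collapse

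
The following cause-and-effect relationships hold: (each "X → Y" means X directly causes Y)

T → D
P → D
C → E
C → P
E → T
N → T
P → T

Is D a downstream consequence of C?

There is a causal chain: C → P → D.

Yes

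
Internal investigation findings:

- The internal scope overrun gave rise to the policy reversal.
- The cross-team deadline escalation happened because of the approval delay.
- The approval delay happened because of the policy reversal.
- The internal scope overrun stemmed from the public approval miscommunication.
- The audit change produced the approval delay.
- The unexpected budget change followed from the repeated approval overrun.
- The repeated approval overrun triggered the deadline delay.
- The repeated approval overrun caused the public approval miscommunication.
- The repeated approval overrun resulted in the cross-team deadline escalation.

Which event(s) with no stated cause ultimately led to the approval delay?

the audit change, the repeated approval overrun

Tracing upstream from the approval delay: the approval delay ← the policy reversal ← the internal scope overrun ← the public approval miscommunication ← the repeated approval overrun.
A separate upstream branch: the approval delay ← the audit change.
Each of those chain origins has no stated cause.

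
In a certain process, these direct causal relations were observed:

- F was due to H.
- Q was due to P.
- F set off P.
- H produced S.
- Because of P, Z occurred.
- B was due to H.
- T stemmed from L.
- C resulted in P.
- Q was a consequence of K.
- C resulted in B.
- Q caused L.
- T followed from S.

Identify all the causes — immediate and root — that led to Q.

C, F, H, K, P

Immediate causes of Q: P, K.
Further upstream: H, F, C.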